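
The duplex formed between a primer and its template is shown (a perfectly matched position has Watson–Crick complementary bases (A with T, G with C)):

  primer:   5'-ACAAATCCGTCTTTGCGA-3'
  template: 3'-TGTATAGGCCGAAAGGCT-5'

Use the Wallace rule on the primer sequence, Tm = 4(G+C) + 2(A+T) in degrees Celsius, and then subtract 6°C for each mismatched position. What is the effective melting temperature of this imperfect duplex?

Primer base counts: A=5, T=5, G=3, C=5 → A+T=10, G+C=8
Perfect-match Tm = 2(10) + 4(8) = 20 + 32 = 52°C
Mismatches (positions where the bases are not complementary): 3 (at positions 4, 10, 15)
Effective Tm = 52 − 3×6 = 52 − 18 = 34°C

34°C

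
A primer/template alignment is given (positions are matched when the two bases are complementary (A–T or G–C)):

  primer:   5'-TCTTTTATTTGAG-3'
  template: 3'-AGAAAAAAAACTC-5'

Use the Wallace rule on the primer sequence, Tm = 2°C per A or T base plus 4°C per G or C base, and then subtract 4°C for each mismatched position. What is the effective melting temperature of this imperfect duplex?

Primer base counts: A=2, T=8, G=2, C=1 → A+T=10, G+C=3
Perfect-match Tm = 2(10) + 4(3) = 20 + 12 = 32°C
Mismatches (positions where the bases are not complementary): 1 (at position 7)
Effective Tm = 32 − 1×4 = 32 − 4 = 28°C

28°C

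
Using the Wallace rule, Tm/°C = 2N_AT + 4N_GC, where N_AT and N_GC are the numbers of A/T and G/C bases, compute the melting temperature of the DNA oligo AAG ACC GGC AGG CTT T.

50°C

Base counts: A=4, T=3, G=5, C=4
So N_AT = 7 and N_GC = 9.
Tm = 4·9 + 2·7 = 36 + 14 = 50°C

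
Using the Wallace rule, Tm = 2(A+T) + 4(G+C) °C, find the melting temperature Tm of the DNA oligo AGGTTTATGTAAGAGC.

44°C

C=1, T=5, A=5, G=5
A+T = 10, G+C = 6
Tm = 2(10) + 4(6) = 20 + 24 = 44°C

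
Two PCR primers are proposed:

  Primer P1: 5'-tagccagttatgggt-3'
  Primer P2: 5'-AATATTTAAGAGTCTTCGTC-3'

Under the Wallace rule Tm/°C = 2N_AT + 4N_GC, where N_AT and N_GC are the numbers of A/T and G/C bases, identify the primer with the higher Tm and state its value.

Primer P1: A+T=8, G+C=7 → Tm = 2(8)+4(7) = 44°C
Primer P2: A+T=14, G+C=6 → Tm = 2(14)+4(6) = 52°C
44°C vs 52°C → primer P2 is higher.

Primer P2, 52°C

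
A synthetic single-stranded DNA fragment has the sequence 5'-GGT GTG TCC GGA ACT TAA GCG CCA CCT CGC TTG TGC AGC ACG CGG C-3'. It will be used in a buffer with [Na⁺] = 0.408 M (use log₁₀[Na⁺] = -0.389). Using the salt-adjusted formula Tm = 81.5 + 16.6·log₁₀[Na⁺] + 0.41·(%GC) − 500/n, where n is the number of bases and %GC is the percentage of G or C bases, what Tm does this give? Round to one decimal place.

Length n = 46. Base counts: C=15, G=15, T=9, A=7
G+C = 30, so %GC = 30/46 × 100 = 65.217%
Salt term: 16.6 × (-0.389) = -6.457
GC term: 0.41 × 65.217 = 26.739; length term: −500/46 = −10.87
Tm = 81.5 + (-6.457) + 26.739 − 10.87 = 90.912 → 90.9°C

90.9°C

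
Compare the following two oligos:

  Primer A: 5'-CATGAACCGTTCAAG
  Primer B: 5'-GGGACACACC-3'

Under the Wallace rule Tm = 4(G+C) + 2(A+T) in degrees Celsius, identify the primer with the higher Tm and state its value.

Primer A, 44°C

Primer A: A+T=8, G+C=7 → Tm = 2(8)+4(7) = 44°C
Primer B: A+T=3, G+C=7 → Tm = 2(3)+4(7) = 34°C
44°C vs 34°C → primer A is higher.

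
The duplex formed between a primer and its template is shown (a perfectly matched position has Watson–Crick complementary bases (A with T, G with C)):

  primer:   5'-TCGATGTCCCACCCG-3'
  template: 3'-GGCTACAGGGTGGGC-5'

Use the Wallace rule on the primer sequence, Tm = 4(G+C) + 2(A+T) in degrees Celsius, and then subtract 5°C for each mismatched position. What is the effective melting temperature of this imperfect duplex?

45°C

Primer base counts: A=2, T=3, G=3, C=7 → A+T=5, G+C=10
Perfect-match Tm = 2(5) + 4(10) = 10 + 40 = 50°C
Mismatches (positions where the bases are not complementary): 1 (at position 1)
Effective Tm = 50 − 1×5 = 50 − 5 = 45°C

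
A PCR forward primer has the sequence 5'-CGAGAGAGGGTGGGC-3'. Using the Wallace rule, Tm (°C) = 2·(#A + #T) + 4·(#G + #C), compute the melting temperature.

52°C

Counting bases: T=1, A=3, G=9, C=2
A+T = 4, G+C = 11
Tm = 2(4) + 4(11) = 8 + 44 = 52°C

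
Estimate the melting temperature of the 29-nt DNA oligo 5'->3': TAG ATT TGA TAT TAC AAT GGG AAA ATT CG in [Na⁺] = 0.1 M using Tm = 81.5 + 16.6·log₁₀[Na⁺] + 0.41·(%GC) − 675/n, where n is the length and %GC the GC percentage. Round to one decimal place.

52.9°C

Length n = 29. C=2, A=11, G=6, T=10
G+C = 8, so %GC = 8/29 × 100 = 27.586%
Salt term: 16.6 × (-1) = -16.6
GC term: 0.41 × 27.586 = 11.31; length term: −675/29 = −23.276
Tm = 81.5 + (-16.6) + 11.31 − 23.276 = 52.934 → 52.9°C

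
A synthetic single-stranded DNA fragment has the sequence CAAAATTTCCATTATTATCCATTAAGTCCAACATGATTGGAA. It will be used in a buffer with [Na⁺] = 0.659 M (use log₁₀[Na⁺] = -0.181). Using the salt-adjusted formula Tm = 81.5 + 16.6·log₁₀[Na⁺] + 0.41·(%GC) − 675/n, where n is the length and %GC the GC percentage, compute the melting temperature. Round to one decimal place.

Length n = 42. A=16, T=14, G=4, C=8
G+C = 12, so %GC = 12/42 × 100 = 28.571%
Salt term: 16.6 × (-0.181) = -3.005
GC term: 0.41 × 28.571 = 11.714; length term: −675/42 = −16.071
Tm = 81.5 + (-3.005) + 11.714 − 16.071 = 74.138 → 74.1°C

74.1°C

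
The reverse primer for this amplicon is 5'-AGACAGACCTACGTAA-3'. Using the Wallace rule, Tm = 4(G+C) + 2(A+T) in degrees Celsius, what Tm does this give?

46°C

C=4, G=3, T=2, A=7
So N_AT = 9 and N_GC = 7.
Tm = 4·7 + 2·9 = 28 + 18 = 46°C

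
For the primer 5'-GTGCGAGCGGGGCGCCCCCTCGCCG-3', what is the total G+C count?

22

A=1, G=11, T=2, C=11
Total G or C: 11 + 11 = 22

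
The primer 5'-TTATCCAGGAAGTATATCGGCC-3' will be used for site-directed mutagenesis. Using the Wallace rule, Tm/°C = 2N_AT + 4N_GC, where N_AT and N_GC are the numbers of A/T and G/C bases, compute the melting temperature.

64°C

C=5, T=6, A=6, G=5
AT pairs contribute 12, GC pairs contribute 10.
Tm = 2×12 + 4×10 = 64°C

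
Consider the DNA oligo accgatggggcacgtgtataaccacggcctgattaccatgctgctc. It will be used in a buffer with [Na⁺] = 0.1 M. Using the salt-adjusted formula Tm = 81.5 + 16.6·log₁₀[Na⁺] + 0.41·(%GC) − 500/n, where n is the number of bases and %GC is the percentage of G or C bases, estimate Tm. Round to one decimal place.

Length n = 46. Base counts: C=14, A=10, G=12, T=10
G+C = 26, so %GC = 26/46 × 100 = 56.522%
Salt term: 16.6 × (-1) = -16.6
GC term: 0.41 × 56.522 = 23.174; length term: −500/46 = −10.87
Tm = 81.5 + (-16.6) + 23.174 − 10.87 = 77.204 → 77.2°C

77.2°C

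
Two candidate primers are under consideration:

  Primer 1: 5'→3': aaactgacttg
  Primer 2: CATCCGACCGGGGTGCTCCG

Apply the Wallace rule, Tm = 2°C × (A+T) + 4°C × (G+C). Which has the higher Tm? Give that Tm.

Primer 1: A+T=7, G+C=4 → Tm = 2(7)+4(4) = 30°C
Primer 2: A+T=5, G+C=15 → Tm = 2(5)+4(15) = 70°C
30°C vs 70°C → primer 2 is higher.

Primer 2, 70°C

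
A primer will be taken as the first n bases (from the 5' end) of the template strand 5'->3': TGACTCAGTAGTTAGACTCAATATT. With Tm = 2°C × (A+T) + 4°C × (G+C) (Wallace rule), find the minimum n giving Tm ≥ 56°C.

First 19 bases: TGACTCAGTAGTTAGACTC → Tm = 54°C (< 56°C)
First 20 bases: TGACTCAGTAGTTAGACTCA → Tm = 56°C (≥ 56°C)
Since every base adds ≥2°C, Tm only increases with n, so the threshold is first crossed at n = 20.

n = 20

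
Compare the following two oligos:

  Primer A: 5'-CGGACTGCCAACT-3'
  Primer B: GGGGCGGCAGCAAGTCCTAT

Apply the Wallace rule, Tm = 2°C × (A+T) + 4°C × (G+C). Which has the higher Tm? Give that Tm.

Primer B, 66°C

Primer A: A+T=5, G+C=8 → Tm = 2(5)+4(8) = 42°C
Primer B: A+T=7, G+C=13 → Tm = 2(7)+4(13) = 66°C
42°C vs 66°C → primer B is higher.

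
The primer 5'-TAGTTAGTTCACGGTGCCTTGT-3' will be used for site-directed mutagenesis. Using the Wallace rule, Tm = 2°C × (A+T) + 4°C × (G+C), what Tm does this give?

64°C

Counting bases: C=4, A=3, G=6, T=9
So N_AT = 12 and N_GC = 10.
Tm = 2(12) + 4(10) = 24 + 40 = 64°C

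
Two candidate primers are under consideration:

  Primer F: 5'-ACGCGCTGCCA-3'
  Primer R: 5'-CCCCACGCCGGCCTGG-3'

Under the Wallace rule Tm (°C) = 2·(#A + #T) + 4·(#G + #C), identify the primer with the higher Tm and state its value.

Primer F: A+T=3, G+C=8 → Tm = 2(3)+4(8) = 38°C
Primer R: A+T=2, G+C=14 → Tm = 2(2)+4(14) = 60°C
38°C vs 60°C → primer R is higher.

Primer R, 60°C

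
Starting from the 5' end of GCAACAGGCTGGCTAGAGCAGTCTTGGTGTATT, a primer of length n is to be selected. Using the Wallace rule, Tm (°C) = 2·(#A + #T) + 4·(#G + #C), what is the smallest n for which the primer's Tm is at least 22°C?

First 6 bases: GCAACA → Tm = 18°C (< 22°C)
First 7 bases: GCAACAG → Tm = 22°C (≥ 22°C)
Each additional base adds 2°C (A/T) or 4°C (G/C), so Tm is non-decreasing in n; n = 7 is the first length to reach 22°C.

n = 7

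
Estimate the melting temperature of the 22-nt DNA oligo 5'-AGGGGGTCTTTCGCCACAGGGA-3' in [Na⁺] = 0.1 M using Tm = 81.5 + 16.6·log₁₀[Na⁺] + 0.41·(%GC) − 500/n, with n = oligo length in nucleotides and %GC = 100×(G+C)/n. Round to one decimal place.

Length n = 22. Scanning the sequence gives C=5, T=4, A=4, G=9.
G+C = 14, so %GC = 14/22 × 100 = 63.636%
Salt term: 16.6 × (-1) = -16.6
GC term: 0.41 × 63.636 = 26.091; length term: −500/22 = −22.727
Tm = 81.5 + (-16.6) + 26.091 − 22.727 = 68.264 → 68.3°C

68.3°C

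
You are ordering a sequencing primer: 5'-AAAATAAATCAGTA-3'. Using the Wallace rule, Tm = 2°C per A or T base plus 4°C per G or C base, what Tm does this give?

32°C

Counting bases: A=9, T=3, G=1, C=1
AT pairs contribute 12, GC pairs contribute 2.
Tm = 2(12) + 4(2) = 24 + 8 = 32°C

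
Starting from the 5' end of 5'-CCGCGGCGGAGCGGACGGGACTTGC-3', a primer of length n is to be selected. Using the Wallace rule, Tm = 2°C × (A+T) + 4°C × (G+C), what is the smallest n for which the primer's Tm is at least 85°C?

n = 24

First 23 bases: CCGCGGCGGAGCGGACGGGACTT → Tm = 82°C (< 85°C)
First 24 bases: CCGCGGCGGAGCGGACGGGACTTG → Tm = 86°C (≥ 85°C)
Each additional base adds 2°C (A/T) or 4°C (G/C), so Tm is non-decreasing in n; n = 24 is the first length to reach 85°C.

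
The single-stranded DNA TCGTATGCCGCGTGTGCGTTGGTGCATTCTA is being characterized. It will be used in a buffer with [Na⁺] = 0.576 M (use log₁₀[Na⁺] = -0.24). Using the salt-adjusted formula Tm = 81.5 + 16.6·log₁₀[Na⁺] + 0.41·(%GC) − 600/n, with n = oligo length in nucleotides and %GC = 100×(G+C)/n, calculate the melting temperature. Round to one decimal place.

80.6°C

Length n = 31. Scanning the sequence gives T=11, C=7, A=3, G=10.
G+C = 17, so %GC = 17/31 × 100 = 54.839%
Salt term: 16.6 × (-0.24) = -3.984
GC term: 0.41 × 54.839 = 22.484; length term: −600/31 = −19.355
Tm = 81.5 + (-3.984) + 22.484 − 19.355 = 80.645 → 80.6°C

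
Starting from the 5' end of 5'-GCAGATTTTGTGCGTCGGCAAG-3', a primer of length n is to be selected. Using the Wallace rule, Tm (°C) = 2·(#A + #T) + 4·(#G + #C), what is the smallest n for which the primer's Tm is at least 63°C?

n = 21

First 20 bases: GCAGATTTTGTGCGTCGGCA → Tm = 62°C (< 63°C)
First 21 bases: GCAGATTTTGTGCGTCGGCAA → Tm = 64°C (≥ 63°C)
Since every base adds ≥2°C, Tm only increases with n, so the threshold is first crossed at n = 21.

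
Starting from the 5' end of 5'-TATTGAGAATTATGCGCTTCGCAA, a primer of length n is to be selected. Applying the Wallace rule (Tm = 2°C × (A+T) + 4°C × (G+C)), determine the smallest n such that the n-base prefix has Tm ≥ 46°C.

n = 17

First 16 bases: TATTGAGAATTATGCG → Tm = 42°C (< 46°C)
First 17 bases: TATTGAGAATTATGCGC → Tm = 46°C (≥ 46°C)
Since every base adds ≥2°C, Tm only increases with n, so the threshold is first crossed at n = 17.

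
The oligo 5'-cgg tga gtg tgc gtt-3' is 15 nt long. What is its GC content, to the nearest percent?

60%

Scanning the sequence gives T=5, C=2, G=7, A=1.
G+C = 7 + 2 = 9 out of 15 bases
%GC = 9/15 × 100 = 60% ≈ 60%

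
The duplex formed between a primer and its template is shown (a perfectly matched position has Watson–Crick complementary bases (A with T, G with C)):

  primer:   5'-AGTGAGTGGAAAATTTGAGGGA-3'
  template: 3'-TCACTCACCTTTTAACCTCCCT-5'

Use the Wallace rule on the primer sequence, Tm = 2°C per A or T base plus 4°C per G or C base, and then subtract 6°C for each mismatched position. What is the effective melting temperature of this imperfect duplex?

Primer base counts: A=8, T=5, G=9, C=0 → A+T=13, G+C=9
Perfect-match Tm = 2(13) + 4(9) = 26 + 36 = 62°C
Mismatches (positions where the bases are not complementary): 1 (at position 16)
Effective Tm = 62 − 1×6 = 62 − 6 = 56°C

56°C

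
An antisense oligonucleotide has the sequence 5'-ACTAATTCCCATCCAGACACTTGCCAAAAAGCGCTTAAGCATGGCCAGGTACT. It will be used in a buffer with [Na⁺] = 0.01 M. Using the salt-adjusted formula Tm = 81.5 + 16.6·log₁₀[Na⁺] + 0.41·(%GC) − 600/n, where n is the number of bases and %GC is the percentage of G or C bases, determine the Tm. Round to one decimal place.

Length n = 53. Counting bases: C=16, G=9, T=11, A=17
G+C = 25, so %GC = 25/53 × 100 = 47.17%
Salt term: 16.6 × (-2) = -33.2
GC term: 0.41 × 47.17 = 19.34; length term: −600/53 = −11.321
Tm = 81.5 + (-33.2) + 19.34 − 11.321 = 56.319 → 56.3°C

56.3°C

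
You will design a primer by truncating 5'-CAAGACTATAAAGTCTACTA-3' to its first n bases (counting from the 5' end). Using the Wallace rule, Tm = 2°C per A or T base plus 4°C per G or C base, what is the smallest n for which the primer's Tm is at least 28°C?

First 10 bases: CAAGACTATA → Tm = 26°C (< 28°C)
First 11 bases: CAAGACTATAA → Tm = 28°C (≥ 28°C)
Each additional base adds 2°C (A/T) or 4°C (G/C), so Tm is non-decreasing in n; n = 11 is the first length to reach 28°C.

n = 11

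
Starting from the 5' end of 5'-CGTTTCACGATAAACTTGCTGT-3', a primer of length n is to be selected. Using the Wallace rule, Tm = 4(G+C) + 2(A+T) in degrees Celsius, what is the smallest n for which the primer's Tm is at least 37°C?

First 13 bases: CGTTTCACGATAA → Tm = 36°C (< 37°C)
First 14 bases: CGTTTCACGATAAA → Tm = 38°C (≥ 37°C)
Since every base adds ≥2°C, Tm only increases with n, so the threshold is first crossed at n = 14.

n = 14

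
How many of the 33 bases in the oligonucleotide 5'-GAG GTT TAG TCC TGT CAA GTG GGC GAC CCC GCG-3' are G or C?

21

Scanning the sequence gives C=9, G=12, T=7, A=5.
G+C = 12 + 9 = 21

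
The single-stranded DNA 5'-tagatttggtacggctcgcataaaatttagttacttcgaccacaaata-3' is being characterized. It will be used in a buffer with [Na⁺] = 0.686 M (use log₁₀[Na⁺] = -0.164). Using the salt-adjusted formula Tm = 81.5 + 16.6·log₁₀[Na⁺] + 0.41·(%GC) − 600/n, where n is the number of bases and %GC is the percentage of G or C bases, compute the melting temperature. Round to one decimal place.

80.8°C

Length n = 48. Counting bases: A=16, G=8, C=9, T=15
G+C = 17, so %GC = 17/48 × 100 = 35.417%
Salt term: 16.6 × (-0.164) = -2.722
GC term: 0.41 × 35.417 = 14.521; length term: −600/48 = −12.5
Tm = 81.5 + (-2.722) + 14.521 − 12.5 = 80.799 → 80.8°C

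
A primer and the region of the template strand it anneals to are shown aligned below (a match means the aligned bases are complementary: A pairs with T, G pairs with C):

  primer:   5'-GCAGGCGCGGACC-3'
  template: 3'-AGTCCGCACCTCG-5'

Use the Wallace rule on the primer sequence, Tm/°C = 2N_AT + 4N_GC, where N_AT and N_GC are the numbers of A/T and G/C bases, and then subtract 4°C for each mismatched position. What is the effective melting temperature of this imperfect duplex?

Primer base counts: A=2, T=0, G=6, C=5 → A+T=2, G+C=11
Perfect-match Tm = 2(2) + 4(11) = 4 + 44 = 48°C
Mismatches (positions where the bases are not complementary): 3 (at positions 1, 8, 12)
Effective Tm = 48 − 3×4 = 48 − 12 = 36°C

36°C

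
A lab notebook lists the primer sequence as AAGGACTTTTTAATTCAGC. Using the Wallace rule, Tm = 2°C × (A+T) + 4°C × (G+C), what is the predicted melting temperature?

Scanning the sequence gives C=3, A=6, G=3, T=7.
A+T = 13, G+C = 6
Tm = 2×13 + 4×6 = 50°C

50°C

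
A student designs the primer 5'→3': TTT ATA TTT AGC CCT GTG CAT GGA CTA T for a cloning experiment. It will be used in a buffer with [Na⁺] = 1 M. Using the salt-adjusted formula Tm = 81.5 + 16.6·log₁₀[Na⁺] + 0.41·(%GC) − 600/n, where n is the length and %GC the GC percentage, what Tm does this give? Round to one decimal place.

74.7°C

Length n = 28. Scanning the sequence gives A=6, C=5, G=5, T=12.
G+C = 10, so %GC = 10/28 × 100 = 35.714%
Salt term: 16.6 × (0) = 0
GC term: 0.41 × 35.714 = 14.643; length term: −600/28 = −21.429
Tm = 81.5 + (0) + 14.643 − 21.429 = 74.714 → 74.7°C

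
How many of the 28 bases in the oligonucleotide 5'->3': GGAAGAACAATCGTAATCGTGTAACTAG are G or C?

11

Counting bases: G=7, T=6, C=4, A=11
Total G or C: 7 + 4 = 11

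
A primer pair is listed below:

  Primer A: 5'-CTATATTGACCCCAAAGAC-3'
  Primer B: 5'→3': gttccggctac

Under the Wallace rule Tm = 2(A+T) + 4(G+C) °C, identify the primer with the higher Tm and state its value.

Primer A, 54°C

Primer A: A+T=11, G+C=8 → Tm = 2(11)+4(8) = 54°C
Primer B: A+T=4, G+C=7 → Tm = 2(4)+4(7) = 36°C
54°C vs 36°C → primer A is higher.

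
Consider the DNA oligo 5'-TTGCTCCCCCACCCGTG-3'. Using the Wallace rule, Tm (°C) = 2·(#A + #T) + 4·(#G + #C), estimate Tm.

58°C

C=9, A=1, G=3, T=4
So N_AT = 5 and N_GC = 12.
Tm = 4·12 + 2·5 = 48 + 10 = 58°C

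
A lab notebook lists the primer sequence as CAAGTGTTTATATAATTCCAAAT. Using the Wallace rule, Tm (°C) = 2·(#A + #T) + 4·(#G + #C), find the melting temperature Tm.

56°C

Base counts: C=3, A=9, T=9, G=2
AT pairs contribute 18, GC pairs contribute 5.
Tm = 2×18 + 4×5 = 56°C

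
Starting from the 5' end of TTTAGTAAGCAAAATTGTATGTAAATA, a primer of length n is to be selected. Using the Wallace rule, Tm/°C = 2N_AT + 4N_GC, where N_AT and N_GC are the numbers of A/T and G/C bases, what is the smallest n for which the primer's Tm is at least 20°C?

First 8 bases: TTTAGTAA → Tm = 18°C (< 20°C)
First 9 bases: TTTAGTAAG → Tm = 22°C (≥ 20°C)
Since every base adds ≥2°C, Tm only increases with n, so the threshold is first crossed at n = 9.

n = 9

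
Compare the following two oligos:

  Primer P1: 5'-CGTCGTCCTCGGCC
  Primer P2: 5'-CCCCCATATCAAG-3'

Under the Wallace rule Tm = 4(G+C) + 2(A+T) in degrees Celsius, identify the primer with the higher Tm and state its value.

Primer P1: A+T=3, G+C=11 → Tm = 2(3)+4(11) = 50°C
Primer P2: A+T=6, G+C=7 → Tm = 2(6)+4(7) = 40°C
50°C vs 40°C → primer P1 is higher.

Primer P1, 50°C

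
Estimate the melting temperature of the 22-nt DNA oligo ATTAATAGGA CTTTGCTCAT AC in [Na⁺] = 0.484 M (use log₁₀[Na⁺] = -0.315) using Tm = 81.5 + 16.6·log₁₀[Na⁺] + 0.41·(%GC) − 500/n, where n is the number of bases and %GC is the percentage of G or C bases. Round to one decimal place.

Length n = 22. Counting bases: C=4, G=3, T=8, A=7
G+C = 7, so %GC = 7/22 × 100 = 31.818%
Salt term: 16.6 × (-0.315) = -5.229
GC term: 0.41 × 31.818 = 13.045; length term: −500/22 = −22.727
Tm = 81.5 + (-5.229) + 13.045 − 22.727 = 66.589 → 66.6°C

66.6°C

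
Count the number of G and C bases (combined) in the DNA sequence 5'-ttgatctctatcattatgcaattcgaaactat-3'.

T=13, C=6, A=10, G=3
G+C = 3 + 6 = 9

9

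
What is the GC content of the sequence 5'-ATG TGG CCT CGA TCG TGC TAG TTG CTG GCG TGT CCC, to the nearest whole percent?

C=10, G=12, T=11, A=3
G+C = 12 + 10 = 22 out of 36 bases
%GC = 22/36 × 100 = 61.11% ≈ 61%

61%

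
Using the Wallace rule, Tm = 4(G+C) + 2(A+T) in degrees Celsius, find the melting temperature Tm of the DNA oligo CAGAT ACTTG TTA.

Counting bases: A=4, G=2, T=5, C=2
A+T = 9, G+C = 4
Tm = 4·4 + 2·9 = 16 + 18 = 34°C

34°C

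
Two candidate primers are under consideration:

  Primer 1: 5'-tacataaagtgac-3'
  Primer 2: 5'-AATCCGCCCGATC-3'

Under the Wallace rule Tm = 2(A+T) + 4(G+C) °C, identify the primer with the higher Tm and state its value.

Primer 1: A+T=9, G+C=4 → Tm = 2(9)+4(4) = 34°C
Primer 2: A+T=5, G+C=8 → Tm = 2(5)+4(8) = 42°C
34°C vs 42°C → primer 2 is higher.

Primer 2, 42°C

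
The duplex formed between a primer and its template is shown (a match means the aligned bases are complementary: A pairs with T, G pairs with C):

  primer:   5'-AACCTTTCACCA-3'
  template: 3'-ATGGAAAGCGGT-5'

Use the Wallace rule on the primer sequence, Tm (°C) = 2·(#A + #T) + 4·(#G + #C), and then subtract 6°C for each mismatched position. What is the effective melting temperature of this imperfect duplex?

22°C

Primer base counts: A=4, T=3, G=0, C=5 → A+T=7, G+C=5
Perfect-match Tm = 2(7) + 4(5) = 14 + 20 = 34°C
Mismatches (positions where the bases are not complementary): 2 (at positions 1, 9)
Effective Tm = 34 − 2×6 = 34 − 12 = 22°C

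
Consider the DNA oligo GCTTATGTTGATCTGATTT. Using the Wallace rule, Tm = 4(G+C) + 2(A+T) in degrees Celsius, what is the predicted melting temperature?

50°C

A=3, G=4, C=2, T=10
So N_AT = 13 and N_GC = 6.
Tm = 4·6 + 2·13 = 24 + 26 = 50°C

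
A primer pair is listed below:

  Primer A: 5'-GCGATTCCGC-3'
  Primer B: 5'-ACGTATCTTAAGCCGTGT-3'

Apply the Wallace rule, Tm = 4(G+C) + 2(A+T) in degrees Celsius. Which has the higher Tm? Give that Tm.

Primer B, 52°C

Primer A: A+T=3, G+C=7 → Tm = 2(3)+4(7) = 34°C
Primer B: A+T=10, G+C=8 → Tm = 2(10)+4(8) = 52°C
34°C vs 52°C → primer B is higher.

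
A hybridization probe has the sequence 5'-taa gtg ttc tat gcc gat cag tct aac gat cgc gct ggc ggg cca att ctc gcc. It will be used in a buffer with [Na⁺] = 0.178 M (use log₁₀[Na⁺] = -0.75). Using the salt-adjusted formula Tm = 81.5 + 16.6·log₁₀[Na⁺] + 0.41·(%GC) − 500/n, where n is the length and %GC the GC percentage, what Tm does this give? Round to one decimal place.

Length n = 54. Scanning the sequence gives G=14, C=16, A=10, T=14.
G+C = 30, so %GC = 30/54 × 100 = 55.556%
Salt term: 16.6 × (-0.75) = -12.45
GC term: 0.41 × 55.556 = 22.778; length term: −500/54 = −9.259
Tm = 81.5 + (-12.45) + 22.778 − 9.259 = 82.569 → 82.6°C

82.6°C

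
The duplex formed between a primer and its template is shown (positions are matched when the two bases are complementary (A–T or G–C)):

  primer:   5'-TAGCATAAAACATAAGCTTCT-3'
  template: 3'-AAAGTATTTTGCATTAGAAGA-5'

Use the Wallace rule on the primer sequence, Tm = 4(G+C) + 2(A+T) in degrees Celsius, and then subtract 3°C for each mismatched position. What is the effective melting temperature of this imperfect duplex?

42°C

Primer base counts: A=9, T=6, G=2, C=4 → A+T=15, G+C=6
Perfect-match Tm = 2(15) + 4(6) = 30 + 24 = 54°C
Mismatches (positions where the bases are not complementary): 4 (at positions 2, 3, 12, 16)
Effective Tm = 54 − 4×3 = 54 − 12 = 42°C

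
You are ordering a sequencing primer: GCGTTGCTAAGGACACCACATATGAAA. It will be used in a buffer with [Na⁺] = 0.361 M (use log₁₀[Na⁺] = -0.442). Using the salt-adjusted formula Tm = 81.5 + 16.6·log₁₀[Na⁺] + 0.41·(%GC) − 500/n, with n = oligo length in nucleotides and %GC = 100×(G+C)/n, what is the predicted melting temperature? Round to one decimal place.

73.9°C

Length n = 27. G=6, C=6, T=5, A=10
G+C = 12, so %GC = 12/27 × 100 = 44.444%
Salt term: 16.6 × (-0.442) = -7.337
GC term: 0.41 × 44.444 = 18.222; length term: −500/27 = −18.519
Tm = 81.5 + (-7.337) + 18.222 − 18.519 = 73.866 → 73.9°C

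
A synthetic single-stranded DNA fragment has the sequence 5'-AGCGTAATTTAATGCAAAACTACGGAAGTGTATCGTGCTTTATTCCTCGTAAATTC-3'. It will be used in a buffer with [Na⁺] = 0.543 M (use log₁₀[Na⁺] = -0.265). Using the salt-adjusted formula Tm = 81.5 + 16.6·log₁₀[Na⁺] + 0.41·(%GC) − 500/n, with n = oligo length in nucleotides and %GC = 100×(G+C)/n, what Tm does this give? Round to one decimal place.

82.8°C

Length n = 56. Scanning the sequence gives G=10, A=17, T=19, C=10.
G+C = 20, so %GC = 20/56 × 100 = 35.714%
Salt term: 16.6 × (-0.265) = -4.399
GC term: 0.41 × 35.714 = 14.643; length term: −500/56 = −8.929
Tm = 81.5 + (-4.399) + 14.643 − 8.929 = 82.815 → 82.8°C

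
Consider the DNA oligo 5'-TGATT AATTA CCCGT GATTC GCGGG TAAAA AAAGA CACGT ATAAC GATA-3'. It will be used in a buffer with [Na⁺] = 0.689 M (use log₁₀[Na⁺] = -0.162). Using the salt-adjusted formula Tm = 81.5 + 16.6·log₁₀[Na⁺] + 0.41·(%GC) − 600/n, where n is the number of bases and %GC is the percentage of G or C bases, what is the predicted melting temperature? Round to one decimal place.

81.6°C

Length n = 49. T=12, G=10, A=19, C=8
G+C = 18, so %GC = 18/49 × 100 = 36.735%
Salt term: 16.6 × (-0.162) = -2.689
GC term: 0.41 × 36.735 = 15.061; length term: −600/49 = −12.245
Tm = 81.5 + (-2.689) + 15.061 − 12.245 = 81.627 → 81.6°C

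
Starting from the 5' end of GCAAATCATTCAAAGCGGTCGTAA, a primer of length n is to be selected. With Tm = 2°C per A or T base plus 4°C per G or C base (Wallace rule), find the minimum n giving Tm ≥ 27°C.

First 10 bases: GCAAATCATT → Tm = 26°C (< 27°C)
First 11 bases: GCAAATCATTC → Tm = 30°C (≥ 27°C)
Each additional base adds 2°C (A/T) or 4°C (G/C), so Tm is non-decreasing in n; n = 11 is the first length to reach 27°C.

n = 11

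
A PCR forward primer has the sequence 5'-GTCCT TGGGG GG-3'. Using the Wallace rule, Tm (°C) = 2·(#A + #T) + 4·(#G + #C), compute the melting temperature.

Counting bases: T=3, C=2, G=7, A=0
A+T = 3, G+C = 9
Tm = 4·9 + 2·3 = 36 + 6 = 42°C

42°C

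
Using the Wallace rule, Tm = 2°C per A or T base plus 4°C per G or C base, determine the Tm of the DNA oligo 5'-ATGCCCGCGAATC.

Counting bases: C=5, T=2, G=3, A=3
So N_AT = 5 and N_GC = 8.
Tm = 2×5 + 4×8 = 42°C

42°C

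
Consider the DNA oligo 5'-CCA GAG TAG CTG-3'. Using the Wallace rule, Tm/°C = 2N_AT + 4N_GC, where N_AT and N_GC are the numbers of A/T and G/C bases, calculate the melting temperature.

T=2, G=4, A=3, C=3
AT pairs contribute 5, GC pairs contribute 7.
Tm = 2×5 + 4×7 = 38°C

38°C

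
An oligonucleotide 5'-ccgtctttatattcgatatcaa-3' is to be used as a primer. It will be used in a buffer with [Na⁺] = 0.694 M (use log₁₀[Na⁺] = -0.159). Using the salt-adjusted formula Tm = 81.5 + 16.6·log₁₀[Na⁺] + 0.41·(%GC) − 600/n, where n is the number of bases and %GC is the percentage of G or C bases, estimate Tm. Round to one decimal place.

Length n = 22. Counting bases: C=5, A=6, G=2, T=9
G+C = 7, so %GC = 7/22 × 100 = 31.818%
Salt term: 16.6 × (-0.159) = -2.639
GC term: 0.41 × 31.818 = 13.045; length term: −600/22 = −27.273
Tm = 81.5 + (-2.639) + 13.045 − 27.273 = 64.633 → 64.6°C

64.6°C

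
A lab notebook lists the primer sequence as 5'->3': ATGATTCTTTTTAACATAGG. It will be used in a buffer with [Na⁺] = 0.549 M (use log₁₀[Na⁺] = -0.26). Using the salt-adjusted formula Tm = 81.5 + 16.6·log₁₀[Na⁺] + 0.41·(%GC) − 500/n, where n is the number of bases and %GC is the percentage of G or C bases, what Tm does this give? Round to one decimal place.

Length n = 20. Counting bases: A=6, C=2, T=9, G=3
G+C = 5, so %GC = 5/20 × 100 = 25%
Salt term: 16.6 × (-0.26) = -4.316
GC term: 0.41 × 25 = 10.25; length term: −500/20 = −25
Tm = 81.5 + (-4.316) + 10.25 − 25 = 62.434 → 62.4°C

62.4°C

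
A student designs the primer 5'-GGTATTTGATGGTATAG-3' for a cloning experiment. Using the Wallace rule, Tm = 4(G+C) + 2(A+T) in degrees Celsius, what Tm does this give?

46°C

Counting bases: G=6, A=4, C=0, T=7
A+T = 11, G+C = 6
Tm = 2×11 + 4×6 = 46°C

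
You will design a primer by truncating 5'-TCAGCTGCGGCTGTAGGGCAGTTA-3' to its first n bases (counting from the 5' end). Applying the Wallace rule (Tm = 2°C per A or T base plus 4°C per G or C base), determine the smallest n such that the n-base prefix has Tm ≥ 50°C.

First 15 bases: TCAGCTGCGGCTGTA → Tm = 48°C (< 50°C)
First 16 bases: TCAGCTGCGGCTGTAG → Tm = 52°C (≥ 50°C)
Each additional base adds 2°C (A/T) or 4°C (G/C), so Tm is non-decreasing in n; n = 16 is the first length to reach 50°C.

n = 16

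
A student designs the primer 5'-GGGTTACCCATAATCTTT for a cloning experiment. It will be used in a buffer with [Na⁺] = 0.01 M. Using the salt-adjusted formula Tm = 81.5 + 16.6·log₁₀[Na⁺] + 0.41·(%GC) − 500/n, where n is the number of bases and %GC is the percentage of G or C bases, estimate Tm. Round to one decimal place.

36.5°C

Length n = 18. Counting bases: T=7, G=3, C=4, A=4
G+C = 7, so %GC = 7/18 × 100 = 38.889%
Salt term: 16.6 × (-2) = -33.2
GC term: 0.41 × 38.889 = 15.944; length term: −500/18 = −27.778
Tm = 81.5 + (-33.2) + 15.944 − 27.778 = 36.466 → 36.5°C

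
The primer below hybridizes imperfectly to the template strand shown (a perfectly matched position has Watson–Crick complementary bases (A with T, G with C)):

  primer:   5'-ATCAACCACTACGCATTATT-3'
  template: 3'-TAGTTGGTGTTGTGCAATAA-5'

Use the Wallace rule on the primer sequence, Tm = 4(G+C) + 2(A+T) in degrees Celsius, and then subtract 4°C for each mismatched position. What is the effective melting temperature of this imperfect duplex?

Primer base counts: A=7, T=6, G=1, C=6 → A+T=13, G+C=7
Perfect-match Tm = 2(13) + 4(7) = 26 + 28 = 54°C
Mismatches (positions where the bases are not complementary): 3 (at positions 10, 13, 15)
Effective Tm = 54 − 3×4 = 54 − 12 = 42°C

42°C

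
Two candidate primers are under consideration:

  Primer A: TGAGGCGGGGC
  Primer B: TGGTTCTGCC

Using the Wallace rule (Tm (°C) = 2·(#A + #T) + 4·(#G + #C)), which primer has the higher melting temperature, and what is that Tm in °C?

Primer A: A+T=2, G+C=9 → Tm = 2(2)+4(9) = 40°C
Primer B: A+T=4, G+C=6 → Tm = 2(4)+4(6) = 32°C
40°C vs 32°C → primer A is higher.

Primer A, 40°C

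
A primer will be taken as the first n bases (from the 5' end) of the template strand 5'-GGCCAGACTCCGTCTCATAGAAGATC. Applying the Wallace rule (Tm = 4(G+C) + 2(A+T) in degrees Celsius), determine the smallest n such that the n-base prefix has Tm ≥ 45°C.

First 13 bases: GGCCAGACTCCGT → Tm = 44°C (< 45°C)
First 14 bases: GGCCAGACTCCGTC → Tm = 48°C (≥ 45°C)
Each additional base adds 2°C (A/T) or 4°C (G/C), so Tm is non-decreasing in n; n = 14 is the first length to reach 45°C.

n = 14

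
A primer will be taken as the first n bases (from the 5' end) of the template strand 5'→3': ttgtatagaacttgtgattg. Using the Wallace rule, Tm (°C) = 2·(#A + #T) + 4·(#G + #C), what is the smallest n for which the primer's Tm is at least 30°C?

First 11 bases: TTGTATAGAAC → Tm = 28°C (< 30°C)
First 12 bases: TTGTATAGAACT → Tm = 30°C (≥ 30°C)
Since every base adds ≥2°C, Tm only increases with n, so the threshold is first crossed at n = 12.

n = 12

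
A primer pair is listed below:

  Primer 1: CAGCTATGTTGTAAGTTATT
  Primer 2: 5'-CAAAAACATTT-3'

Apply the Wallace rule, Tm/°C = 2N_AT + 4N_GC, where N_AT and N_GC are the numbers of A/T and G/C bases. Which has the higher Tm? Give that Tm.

Primer 1: A+T=14, G+C=6 → Tm = 2(14)+4(6) = 52°C
Primer 2: A+T=9, G+C=2 → Tm = 2(9)+4(2) = 26°C
52°C vs 26°C → primer 1 is higher.

Primer 1, 52°C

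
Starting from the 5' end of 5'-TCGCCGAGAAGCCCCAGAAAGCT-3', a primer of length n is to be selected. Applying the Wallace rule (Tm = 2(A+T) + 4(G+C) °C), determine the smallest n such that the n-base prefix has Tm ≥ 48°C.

n = 14

First 13 bases: TCGCCGAGAAGCC → Tm = 44°C (< 48°C)
First 14 bases: TCGCCGAGAAGCCC → Tm = 48°C (≥ 48°C)
Each additional base adds 2°C (A/T) or 4°C (G/C), so Tm is non-decreasing in n; n = 14 is the first length to reach 48°C.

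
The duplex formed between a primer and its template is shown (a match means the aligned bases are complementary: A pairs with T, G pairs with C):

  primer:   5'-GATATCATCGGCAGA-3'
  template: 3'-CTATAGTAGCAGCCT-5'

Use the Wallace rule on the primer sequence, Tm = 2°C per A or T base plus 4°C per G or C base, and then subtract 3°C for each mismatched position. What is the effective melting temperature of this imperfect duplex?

38°C

Primer base counts: A=5, T=3, G=4, C=3 → A+T=8, G+C=7
Perfect-match Tm = 2(8) + 4(7) = 16 + 28 = 44°C
Mismatches (positions where the bases are not complementary): 2 (at positions 11, 13)
Effective Tm = 44 − 2×3 = 44 − 6 = 38°C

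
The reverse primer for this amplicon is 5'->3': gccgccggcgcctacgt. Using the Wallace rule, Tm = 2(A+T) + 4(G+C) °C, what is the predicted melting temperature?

62°C

Counting bases: A=1, C=8, G=6, T=2
So N_AT = 3 and N_GC = 14.
Tm = 4·14 + 2·3 = 56 + 6 = 62°C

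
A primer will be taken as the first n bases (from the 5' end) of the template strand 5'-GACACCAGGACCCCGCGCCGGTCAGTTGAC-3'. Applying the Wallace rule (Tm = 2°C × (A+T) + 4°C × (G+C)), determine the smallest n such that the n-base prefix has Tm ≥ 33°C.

First 10 bases: GACACCAGGA → Tm = 32°C (< 33°C)
First 11 bases: GACACCAGGAC → Tm = 36°C (≥ 33°C)
Since every base adds ≥2°C, Tm only increases with n, so the threshold is first crossed at n = 11.

n = 11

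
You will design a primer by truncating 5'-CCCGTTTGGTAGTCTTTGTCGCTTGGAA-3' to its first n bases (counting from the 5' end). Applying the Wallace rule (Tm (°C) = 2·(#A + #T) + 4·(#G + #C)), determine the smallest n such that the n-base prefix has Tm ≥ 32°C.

n = 10

First 9 bases: CCCGTTTGG → Tm = 30°C (< 32°C)
First 10 bases: CCCGTTTGGT → Tm = 32°C (≥ 32°C)
Since every base adds ≥2°C, Tm only increases with n, so the threshold is first crossed at n = 10.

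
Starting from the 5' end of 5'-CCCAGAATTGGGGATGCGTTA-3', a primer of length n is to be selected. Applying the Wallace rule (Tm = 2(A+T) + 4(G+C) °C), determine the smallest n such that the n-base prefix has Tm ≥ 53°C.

First 16 bases: CCCAGAATTGGGGATG → Tm = 50°C (< 53°C)
First 17 bases: CCCAGAATTGGGGATGC → Tm = 54°C (≥ 53°C)
Since every base adds ≥2°C, Tm only increases with n, so the threshold is first crossed at n = 17.

n = 17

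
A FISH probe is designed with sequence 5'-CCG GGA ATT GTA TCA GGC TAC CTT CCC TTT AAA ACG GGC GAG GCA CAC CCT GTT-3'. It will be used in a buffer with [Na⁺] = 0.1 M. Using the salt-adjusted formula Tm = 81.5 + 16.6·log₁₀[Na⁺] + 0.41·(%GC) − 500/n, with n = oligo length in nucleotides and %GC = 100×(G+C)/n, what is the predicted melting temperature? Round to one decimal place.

Length n = 54. Base counts: G=13, T=13, C=16, A=12
G+C = 29, so %GC = 29/54 × 100 = 53.704%
Salt term: 16.6 × (-1) = -16.6
GC term: 0.41 × 53.704 = 22.019; length term: −500/54 = −9.259
Tm = 81.5 + (-16.6) + 22.019 − 9.259 = 77.66 → 77.7°C

77.7°C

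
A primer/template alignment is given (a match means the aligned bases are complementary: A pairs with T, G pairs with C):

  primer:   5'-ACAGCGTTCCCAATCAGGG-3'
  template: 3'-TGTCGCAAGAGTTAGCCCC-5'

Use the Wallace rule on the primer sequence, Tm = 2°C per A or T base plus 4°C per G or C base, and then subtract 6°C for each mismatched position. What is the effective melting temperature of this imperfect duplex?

48°C

Primer base counts: A=5, T=3, G=5, C=6 → A+T=8, G+C=11
Perfect-match Tm = 2(8) + 4(11) = 16 + 44 = 60°C
Mismatches (positions where the bases are not complementary): 2 (at positions 10, 16)
Effective Tm = 60 − 2×6 = 60 − 12 = 48°C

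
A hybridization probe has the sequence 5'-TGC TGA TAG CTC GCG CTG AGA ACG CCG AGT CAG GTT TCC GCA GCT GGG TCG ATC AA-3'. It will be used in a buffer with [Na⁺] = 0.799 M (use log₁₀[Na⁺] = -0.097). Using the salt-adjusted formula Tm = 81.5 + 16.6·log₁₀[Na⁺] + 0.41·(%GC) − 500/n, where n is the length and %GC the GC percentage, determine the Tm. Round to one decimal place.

95.1°C

Length n = 56. Base counts: T=12, C=15, A=11, G=18
G+C = 33, so %GC = 33/56 × 100 = 58.929%
Salt term: 16.6 × (-0.097) = -1.61
GC term: 0.41 × 58.929 = 24.161; length term: −500/56 = −8.929
Tm = 81.5 + (-1.61) + 24.161 − 8.929 = 95.122 → 95.1°C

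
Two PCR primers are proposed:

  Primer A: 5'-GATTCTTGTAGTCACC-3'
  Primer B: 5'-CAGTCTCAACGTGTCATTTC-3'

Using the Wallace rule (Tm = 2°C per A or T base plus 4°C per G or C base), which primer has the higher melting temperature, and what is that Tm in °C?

Primer B, 58°C

Primer A: A+T=9, G+C=7 → Tm = 2(9)+4(7) = 46°C
Primer B: A+T=11, G+C=9 → Tm = 2(11)+4(9) = 58°C
46°C vs 58°C → primer B is higher.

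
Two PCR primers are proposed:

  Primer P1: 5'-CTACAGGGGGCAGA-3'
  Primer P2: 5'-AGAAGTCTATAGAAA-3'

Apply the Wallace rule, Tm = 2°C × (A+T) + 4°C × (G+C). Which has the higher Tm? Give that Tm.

Primer P1: A+T=5, G+C=9 → Tm = 2(5)+4(9) = 46°C
Primer P2: A+T=11, G+C=4 → Tm = 2(11)+4(4) = 38°C
46°C vs 38°C → primer P1 is higher.

Primer P1, 46°C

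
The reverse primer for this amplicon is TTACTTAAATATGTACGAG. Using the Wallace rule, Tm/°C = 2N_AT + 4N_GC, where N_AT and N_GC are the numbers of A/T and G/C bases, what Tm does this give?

Scanning the sequence gives G=3, C=2, T=7, A=7.
So N_AT = 14 and N_GC = 5.
Tm = 4·5 + 2·14 = 20 + 28 = 48°C

48°C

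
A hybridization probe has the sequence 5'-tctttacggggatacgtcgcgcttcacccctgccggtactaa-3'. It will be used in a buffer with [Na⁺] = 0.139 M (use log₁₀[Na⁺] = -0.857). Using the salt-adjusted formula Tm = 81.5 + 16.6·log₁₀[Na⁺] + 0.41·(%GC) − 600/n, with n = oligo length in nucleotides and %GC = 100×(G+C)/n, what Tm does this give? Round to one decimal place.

76.4°C

Length n = 42. Base counts: T=11, C=14, G=10, A=7
G+C = 24, so %GC = 24/42 × 100 = 57.143%
Salt term: 16.6 × (-0.857) = -14.226
GC term: 0.41 × 57.143 = 23.429; length term: −600/42 = −14.286
Tm = 81.5 + (-14.226) + 23.429 − 14.286 = 76.417 → 76.4°C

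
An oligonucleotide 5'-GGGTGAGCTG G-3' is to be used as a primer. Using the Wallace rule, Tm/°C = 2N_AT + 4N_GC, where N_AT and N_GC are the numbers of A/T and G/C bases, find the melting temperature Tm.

Counting bases: T=2, C=1, G=7, A=1
AT pairs contribute 3, GC pairs contribute 8.
Tm = 4·8 + 2·3 = 32 + 6 = 38°C

38°C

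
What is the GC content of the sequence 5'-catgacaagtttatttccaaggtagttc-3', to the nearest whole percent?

36%

Base counts: T=10, A=8, C=5, G=5
G+C = 5 + 5 = 10 out of 28 bases
%GC = 10/28 × 100 = 35.71% ≈ 36%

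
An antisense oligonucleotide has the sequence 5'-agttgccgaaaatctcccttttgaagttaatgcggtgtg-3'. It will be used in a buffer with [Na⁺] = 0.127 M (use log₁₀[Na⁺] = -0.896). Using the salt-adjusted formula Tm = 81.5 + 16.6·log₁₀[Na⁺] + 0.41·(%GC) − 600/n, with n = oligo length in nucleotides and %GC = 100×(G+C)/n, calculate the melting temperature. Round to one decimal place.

Length n = 39. Counting bases: A=9, T=13, C=7, G=10
G+C = 17, so %GC = 17/39 × 100 = 43.59%
Salt term: 16.6 × (-0.896) = -14.874
GC term: 0.41 × 43.59 = 17.872; length term: −600/39 = −15.385
Tm = 81.5 + (-14.874) + 17.872 − 15.385 = 69.113 → 69.1°C

69.1°C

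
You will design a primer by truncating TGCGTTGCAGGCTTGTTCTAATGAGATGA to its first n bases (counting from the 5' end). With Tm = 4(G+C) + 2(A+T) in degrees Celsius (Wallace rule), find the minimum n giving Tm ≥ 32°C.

n = 10

First 9 bases: TGCGTTGCA → Tm = 28°C (< 32°C)
First 10 bases: TGCGTTGCAG → Tm = 32°C (≥ 32°C)
Each additional base adds 2°C (A/T) or 4°C (G/C), so Tm is non-decreasing in n; n = 10 is the first length to reach 32°C.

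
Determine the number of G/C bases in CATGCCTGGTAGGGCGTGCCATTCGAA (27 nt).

Scanning the sequence gives G=9, T=6, A=5, C=7.
Total G or C: 9 + 7 = 16

16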